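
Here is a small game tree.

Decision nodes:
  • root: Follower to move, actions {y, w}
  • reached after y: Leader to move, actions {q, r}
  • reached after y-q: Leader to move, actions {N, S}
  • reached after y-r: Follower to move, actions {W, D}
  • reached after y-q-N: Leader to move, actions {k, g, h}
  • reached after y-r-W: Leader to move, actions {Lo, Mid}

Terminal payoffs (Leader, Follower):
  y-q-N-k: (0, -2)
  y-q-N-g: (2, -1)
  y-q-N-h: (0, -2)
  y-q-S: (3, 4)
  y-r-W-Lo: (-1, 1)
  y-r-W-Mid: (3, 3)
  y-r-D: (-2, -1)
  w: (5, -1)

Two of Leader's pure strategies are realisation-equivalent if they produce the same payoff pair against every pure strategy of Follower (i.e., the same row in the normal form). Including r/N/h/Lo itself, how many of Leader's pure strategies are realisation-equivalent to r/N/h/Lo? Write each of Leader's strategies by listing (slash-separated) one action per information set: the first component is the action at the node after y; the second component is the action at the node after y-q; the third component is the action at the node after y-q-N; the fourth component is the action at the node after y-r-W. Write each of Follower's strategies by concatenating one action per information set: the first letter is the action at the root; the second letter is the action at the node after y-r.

6

Row for r/N/h/Lo (columns yW, yD, wW, wD): (-1,1) (-2,-1) (5,-1) (5,-1).
Under r/N/h/Lo, Leader's choice at the node after y-q and at the node after y-q-N can never be reached regardless of what Follower does, so varying those choices leaves every outcome unchanged.
Holding the reachable choices fixed and varying the unreachable ones freely already gives 2 × 3 = 6 equivalent strategies.
No other strategy reproduces this row, so those 6 are the full class: r/N/k/Lo, r/N/g/Lo, r/N/h/Lo, r/S/k/Lo, r/S/g/Lo, r/S/h/Lo.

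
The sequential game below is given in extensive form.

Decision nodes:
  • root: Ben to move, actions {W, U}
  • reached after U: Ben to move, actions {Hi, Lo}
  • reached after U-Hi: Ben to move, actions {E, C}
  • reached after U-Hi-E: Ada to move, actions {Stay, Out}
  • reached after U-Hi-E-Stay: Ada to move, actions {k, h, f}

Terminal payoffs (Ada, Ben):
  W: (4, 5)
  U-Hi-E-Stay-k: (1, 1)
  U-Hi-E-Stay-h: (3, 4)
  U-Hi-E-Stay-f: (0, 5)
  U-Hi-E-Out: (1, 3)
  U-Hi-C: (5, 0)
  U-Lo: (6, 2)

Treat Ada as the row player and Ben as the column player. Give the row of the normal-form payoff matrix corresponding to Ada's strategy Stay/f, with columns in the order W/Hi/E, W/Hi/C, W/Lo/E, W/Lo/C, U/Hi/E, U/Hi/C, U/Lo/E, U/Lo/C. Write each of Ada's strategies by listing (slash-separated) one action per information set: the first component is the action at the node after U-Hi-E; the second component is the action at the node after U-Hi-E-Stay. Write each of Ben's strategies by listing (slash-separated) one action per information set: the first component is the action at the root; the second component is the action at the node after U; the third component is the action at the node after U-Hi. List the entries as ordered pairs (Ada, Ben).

vs W/Hi/E: Ben plays W → (4, 5)
vs W/Hi/C: Ben plays W → (4, 5)
vs W/Lo/E: Ben plays W → (4, 5)
vs W/Lo/C: Ben plays W → (4, 5)
vs U/Hi/E: Ben plays U → Ben plays Hi at [U] → Ben plays E at [U-Hi] → Ada plays Stay at [U-Hi-E] → Ada plays f at [U-Hi-E-Stay] → (0, 5)
vs U/Hi/C: Ben plays U → Ben plays Hi at [U] → Ben plays C at [U-Hi] → (5, 0)
vs U/Lo/E: Ben plays U → Ben plays Lo at [U] → (6, 2)
vs U/Lo/C: Ben plays U → Ben plays Lo at [U] → (6, 2)

(4,5) (4,5) (4,5) (4,5) (0,5) (5,0) (6,2) (6,2)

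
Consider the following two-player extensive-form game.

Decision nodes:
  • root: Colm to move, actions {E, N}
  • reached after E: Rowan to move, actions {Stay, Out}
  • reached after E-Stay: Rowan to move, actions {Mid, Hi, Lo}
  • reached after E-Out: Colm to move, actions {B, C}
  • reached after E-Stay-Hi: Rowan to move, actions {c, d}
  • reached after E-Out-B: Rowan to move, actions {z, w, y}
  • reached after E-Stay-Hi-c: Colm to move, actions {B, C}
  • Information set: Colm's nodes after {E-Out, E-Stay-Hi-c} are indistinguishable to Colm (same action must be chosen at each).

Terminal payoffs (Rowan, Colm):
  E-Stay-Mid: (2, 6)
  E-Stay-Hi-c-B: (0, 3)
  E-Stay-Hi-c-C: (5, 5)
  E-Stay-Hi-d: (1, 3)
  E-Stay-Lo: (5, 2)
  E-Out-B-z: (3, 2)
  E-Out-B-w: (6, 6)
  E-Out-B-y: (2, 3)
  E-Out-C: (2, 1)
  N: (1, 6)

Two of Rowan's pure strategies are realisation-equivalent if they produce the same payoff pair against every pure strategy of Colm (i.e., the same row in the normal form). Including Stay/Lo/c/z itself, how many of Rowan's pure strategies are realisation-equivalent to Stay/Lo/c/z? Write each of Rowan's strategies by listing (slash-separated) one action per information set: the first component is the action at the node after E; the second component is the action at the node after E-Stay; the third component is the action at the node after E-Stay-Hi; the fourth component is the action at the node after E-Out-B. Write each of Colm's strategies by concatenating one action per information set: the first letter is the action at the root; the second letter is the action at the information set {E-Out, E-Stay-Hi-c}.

6

Row for Stay/Lo/c/z (columns EB, EC, NB, NC): (5,2) (5,2) (1,6) (1,6).
Under Stay/Lo/c/z, Rowan's choice at the node after E-Stay-Hi and at the node after E-Out-B can never be reached regardless of what Colm does, so varying those choices leaves every outcome unchanged.
Holding the reachable choices fixed and varying the unreachable ones freely already gives 2 × 3 = 6 equivalent strategies.
No other strategy reproduces this row, so those 6 are the full class: Stay/Lo/c/z, Stay/Lo/c/w, Stay/Lo/c/y, Stay/Lo/d/z, Stay/Lo/d/w, Stay/Lo/d/y.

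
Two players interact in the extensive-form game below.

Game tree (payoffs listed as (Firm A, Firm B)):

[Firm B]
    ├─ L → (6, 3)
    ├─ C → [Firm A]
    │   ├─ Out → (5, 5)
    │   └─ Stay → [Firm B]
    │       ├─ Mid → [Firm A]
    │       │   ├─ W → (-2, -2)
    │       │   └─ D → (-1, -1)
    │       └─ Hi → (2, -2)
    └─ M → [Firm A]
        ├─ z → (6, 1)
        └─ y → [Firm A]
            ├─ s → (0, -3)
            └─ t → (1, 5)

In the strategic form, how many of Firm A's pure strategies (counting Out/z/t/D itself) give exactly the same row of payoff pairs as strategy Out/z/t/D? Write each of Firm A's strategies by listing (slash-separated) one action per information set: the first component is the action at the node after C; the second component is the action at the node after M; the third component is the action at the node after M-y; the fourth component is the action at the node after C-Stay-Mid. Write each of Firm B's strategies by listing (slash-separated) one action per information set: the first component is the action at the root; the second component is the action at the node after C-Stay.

Row for Out/z/t/D (columns L/Mid, L/Hi, C/Mid, C/Hi, M/Mid, M/Hi): (6,3) (6,3) (5,5) (5,5) (6,1) (6,1).
Under Out/z/t/D, Firm A's choice at the node after M-y and at the node after C-Stay-Mid can never be reached regardless of what Firm B does, so varying those choices leaves every outcome unchanged.
Holding the reachable choices fixed and varying the unreachable ones freely already gives 2 × 2 = 4 equivalent strategies.
No other strategy reproduces this row, so those 4 are the full class: Out/z/s/W, Out/z/s/D, Out/z/t/W, Out/z/t/D.

4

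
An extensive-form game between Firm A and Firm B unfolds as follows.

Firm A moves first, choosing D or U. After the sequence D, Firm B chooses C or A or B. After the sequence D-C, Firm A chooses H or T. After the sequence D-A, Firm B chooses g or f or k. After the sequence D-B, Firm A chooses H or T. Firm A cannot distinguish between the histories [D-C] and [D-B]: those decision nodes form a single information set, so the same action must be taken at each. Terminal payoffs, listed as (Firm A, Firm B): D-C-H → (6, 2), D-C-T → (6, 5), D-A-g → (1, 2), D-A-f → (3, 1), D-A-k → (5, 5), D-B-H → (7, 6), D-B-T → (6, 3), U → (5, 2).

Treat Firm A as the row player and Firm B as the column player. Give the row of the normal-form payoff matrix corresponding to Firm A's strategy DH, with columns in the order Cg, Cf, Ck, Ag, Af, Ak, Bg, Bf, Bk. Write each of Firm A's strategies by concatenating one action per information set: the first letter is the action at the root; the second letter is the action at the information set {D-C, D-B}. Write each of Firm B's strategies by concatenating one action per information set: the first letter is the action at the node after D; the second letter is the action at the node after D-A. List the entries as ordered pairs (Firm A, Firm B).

vs Cg: Firm A plays D → Firm B plays C at [D] → Firm A plays H at [D-C] → (6, 2)
vs Cf: Firm A plays D → Firm B plays C at [D] → Firm A plays H at [D-C] → (6, 2)
vs Ck: Firm A plays D → Firm B plays C at [D] → Firm A plays H at [D-C] → (6, 2)
vs Ag: Firm A plays D → Firm B plays A at [D] → Firm B plays g at [D-A] → (1, 2)
vs Af: Firm A plays D → Firm B plays A at [D] → Firm B plays f at [D-A] → (3, 1)
vs Ak: Firm A plays D → Firm B plays A at [D] → Firm B plays k at [D-A] → (5, 5)
vs Bg: Firm A plays D → Firm B plays B at [D] → Firm A plays H at [D-B] → (7, 6)
vs Bf: Firm A plays D → Firm B plays B at [D] → Firm A plays H at [D-B] → (7, 6)
vs Bk: Firm A plays D → Firm B plays B at [D] → Firm A plays H at [D-B] → (7, 6)

(6,2) (6,2) (6,2) (1,2) (3,1) (5,5) (7,6) (7,6) (7,6)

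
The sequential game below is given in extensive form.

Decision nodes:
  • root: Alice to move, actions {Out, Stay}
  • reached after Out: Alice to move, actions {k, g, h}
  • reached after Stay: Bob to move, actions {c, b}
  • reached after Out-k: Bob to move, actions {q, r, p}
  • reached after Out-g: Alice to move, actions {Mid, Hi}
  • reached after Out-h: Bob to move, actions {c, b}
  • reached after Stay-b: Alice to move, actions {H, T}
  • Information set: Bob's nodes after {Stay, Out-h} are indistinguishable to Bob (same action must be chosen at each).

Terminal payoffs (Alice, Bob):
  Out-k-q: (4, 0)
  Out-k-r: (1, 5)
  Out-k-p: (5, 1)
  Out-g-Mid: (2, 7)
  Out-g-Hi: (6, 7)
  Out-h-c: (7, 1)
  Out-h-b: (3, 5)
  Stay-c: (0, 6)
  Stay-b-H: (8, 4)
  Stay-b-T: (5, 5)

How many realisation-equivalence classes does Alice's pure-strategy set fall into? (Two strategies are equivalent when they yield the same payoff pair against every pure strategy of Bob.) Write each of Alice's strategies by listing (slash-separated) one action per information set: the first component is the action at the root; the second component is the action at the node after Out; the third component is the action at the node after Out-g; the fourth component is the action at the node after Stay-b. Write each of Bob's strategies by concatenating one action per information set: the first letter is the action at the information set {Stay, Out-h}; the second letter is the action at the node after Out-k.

Alice has 24 pure strategies: Out/k/Mid/H, Out/k/Mid/T, Out/k/Hi/H, Out/k/Hi/T, Out/g/Mid/H, Out/g/Mid/T, Out/g/Hi/H, Out/g/Hi/T, Out/h/Mid/H, Out/h/Mid/T, Out/h/Hi/H, Out/h/Hi/T, Stay/k/Mid/H, Stay/k/Mid/T, Stay/k/Hi/H, Stay/k/Hi/T, Stay/g/Mid/H, Stay/g/Mid/T, Stay/g/Hi/H, Stay/g/Hi/T, Stay/h/Mid/H, Stay/h/Mid/T, Stay/h/Hi/H, Stay/h/Hi/T. Columns: cq, cr, cp, bq, br, bp.
{Out/k/Mid/H, Out/k/Mid/T, Out/k/Hi/H, Out/k/Hi/T} → row (4,0) (1,5) (5,1) (4,0) (1,5) (5,1)
{Out/g/Mid/H, Out/g/Mid/T} → row (2,7) (2,7) (2,7) (2,7) (2,7) (2,7)
{Out/g/Hi/H, Out/g/Hi/T} → row (6,7) (6,7) (6,7) (6,7) (6,7) (6,7)
{Out/h/Mid/H, Out/h/Mid/T, Out/h/Hi/H, Out/h/Hi/T} → row (7,1) (7,1) (7,1) (3,5) (3,5) (3,5)
{Stay/k/Mid/H, Stay/k/Hi/H, Stay/g/Mid/H, Stay/g/Hi/H, Stay/h/Mid/H, Stay/h/Hi/H} → row (0,6) (0,6) (0,6) (8,4) (8,4) (8,4)
{Stay/k/Mid/T, Stay/k/Hi/T, Stay/g/Mid/T, Stay/g/Hi/T, Stay/h/Mid/T, Stay/h/Hi/T} → row (0,6) (0,6) (0,6) (5,5) (5,5) (5,5)
That's 6 distinct rows out of 24 strategies.

6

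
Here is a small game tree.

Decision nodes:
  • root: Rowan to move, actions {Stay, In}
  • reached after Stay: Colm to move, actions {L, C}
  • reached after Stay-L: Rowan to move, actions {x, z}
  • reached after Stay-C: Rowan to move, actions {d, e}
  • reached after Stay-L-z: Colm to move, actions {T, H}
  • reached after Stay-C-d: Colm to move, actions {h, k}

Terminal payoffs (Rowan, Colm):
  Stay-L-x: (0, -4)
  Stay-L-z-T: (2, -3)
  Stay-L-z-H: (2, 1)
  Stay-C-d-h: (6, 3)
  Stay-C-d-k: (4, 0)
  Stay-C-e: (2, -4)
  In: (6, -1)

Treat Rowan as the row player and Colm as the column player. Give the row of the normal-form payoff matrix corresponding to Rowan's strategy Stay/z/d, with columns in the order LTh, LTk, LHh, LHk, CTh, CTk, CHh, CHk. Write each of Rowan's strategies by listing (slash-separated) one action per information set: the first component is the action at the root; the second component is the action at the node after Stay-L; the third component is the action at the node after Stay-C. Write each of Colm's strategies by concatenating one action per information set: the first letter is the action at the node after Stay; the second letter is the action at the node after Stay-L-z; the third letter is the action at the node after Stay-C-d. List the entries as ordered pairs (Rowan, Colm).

vs LTh: Rowan plays Stay → Colm plays L at [Stay] → Rowan plays z at [Stay-L] → Colm plays T at [Stay-L-z] → (2, -3)
vs LTk: Rowan plays Stay → Colm plays L at [Stay] → Rowan plays z at [Stay-L] → Colm plays T at [Stay-L-z] → (2, -3)
vs LHh: Rowan plays Stay → Colm plays L at [Stay] → Rowan plays z at [Stay-L] → Colm plays H at [Stay-L-z] → (2, 1)
vs LHk: Rowan plays Stay → Colm plays L at [Stay] → Rowan plays z at [Stay-L] → Colm plays H at [Stay-L-z] → (2, 1)
vs CTh: Rowan plays Stay → Colm plays C at [Stay] → Rowan plays d at [Stay-C] → Colm plays h at [Stay-C-d] → (6, 3)
vs CTk: Rowan plays Stay → Colm plays C at [Stay] → Rowan plays d at [Stay-C] → Colm plays k at [Stay-C-d] → (4, 0)
vs CHh: Rowan plays Stay → Colm plays C at [Stay] → Rowan plays d at [Stay-C] → Colm plays h at [Stay-C-d] → (6, 3)
vs CHk: Rowan plays Stay → Colm plays C at [Stay] → Rowan plays d at [Stay-C] → Colm plays k at [Stay-C-d] → (4, 0)

(2,-3) (2,-3) (2,1) (2,1) (6,3) (4,0) (6,3) (4,0)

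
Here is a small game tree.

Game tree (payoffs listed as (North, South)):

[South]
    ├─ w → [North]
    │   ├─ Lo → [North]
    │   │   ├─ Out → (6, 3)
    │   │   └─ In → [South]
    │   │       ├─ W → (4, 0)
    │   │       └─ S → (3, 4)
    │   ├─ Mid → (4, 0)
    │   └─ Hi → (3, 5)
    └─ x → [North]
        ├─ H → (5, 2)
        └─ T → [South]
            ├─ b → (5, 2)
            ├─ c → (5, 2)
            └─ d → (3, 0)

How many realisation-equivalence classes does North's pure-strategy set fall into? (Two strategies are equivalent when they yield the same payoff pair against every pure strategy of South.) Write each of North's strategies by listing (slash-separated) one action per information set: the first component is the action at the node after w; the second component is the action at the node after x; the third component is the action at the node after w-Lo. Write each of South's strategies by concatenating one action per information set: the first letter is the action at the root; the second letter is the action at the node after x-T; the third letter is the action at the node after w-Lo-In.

North has 12 pure strategies: Lo/H/Out, Lo/H/In, Lo/T/Out, Lo/T/In, Mid/H/Out, Mid/H/In, Mid/T/Out, Mid/T/In, Hi/H/Out, Hi/H/In, Hi/T/Out, Hi/T/In. Columns: wbW, wbS, wcW, wcS, wdW, wdS, xbW, xbS, xcW, xcS, xdW, xdS.
{Lo/H/Out} → row (6,3) (6,3) (6,3) (6,3) (6,3) (6,3) (5,2) (5,2) (5,2) (5,2) (5,2) (5,2)
{Lo/H/In} → row (4,0) (3,4) (4,0) (3,4) (4,0) (3,4) (5,2) (5,2) (5,2) (5,2) (5,2) (5,2)
{Lo/T/Out} → row (6,3) (6,3) (6,3) (6,3) (6,3) (6,3) (5,2) (5,2) (5,2) (5,2) (3,0) (3,0)
{Lo/T/In} → row (4,0) (3,4) (4,0) (3,4) (4,0) (3,4) (5,2) (5,2) (5,2) (5,2) (3,0) (3,0)
{Mid/H/Out, Mid/H/In} → row (4,0) (4,0) (4,0) (4,0) (4,0) (4,0) (5,2) (5,2) (5,2) (5,2) (5,2) (5,2)
{Mid/T/Out, Mid/T/In} → row (4,0) (4,0) (4,0) (4,0) (4,0) (4,0) (5,2) (5,2) (5,2) (5,2) (3,0) (3,0)
{Hi/H/Out, Hi/H/In} → row (3,5) (3,5) (3,5) (3,5) (3,5) (3,5) (5,2) (5,2) (5,2) (5,2) (5,2) (5,2)
{Hi/T/Out, Hi/T/In} → row (3,5) (3,5) (3,5) (3,5) (3,5) (3,5) (5,2) (5,2) (5,2) (5,2) (3,0) (3,0)
That's 8 distinct rows out of 12 strategies.

8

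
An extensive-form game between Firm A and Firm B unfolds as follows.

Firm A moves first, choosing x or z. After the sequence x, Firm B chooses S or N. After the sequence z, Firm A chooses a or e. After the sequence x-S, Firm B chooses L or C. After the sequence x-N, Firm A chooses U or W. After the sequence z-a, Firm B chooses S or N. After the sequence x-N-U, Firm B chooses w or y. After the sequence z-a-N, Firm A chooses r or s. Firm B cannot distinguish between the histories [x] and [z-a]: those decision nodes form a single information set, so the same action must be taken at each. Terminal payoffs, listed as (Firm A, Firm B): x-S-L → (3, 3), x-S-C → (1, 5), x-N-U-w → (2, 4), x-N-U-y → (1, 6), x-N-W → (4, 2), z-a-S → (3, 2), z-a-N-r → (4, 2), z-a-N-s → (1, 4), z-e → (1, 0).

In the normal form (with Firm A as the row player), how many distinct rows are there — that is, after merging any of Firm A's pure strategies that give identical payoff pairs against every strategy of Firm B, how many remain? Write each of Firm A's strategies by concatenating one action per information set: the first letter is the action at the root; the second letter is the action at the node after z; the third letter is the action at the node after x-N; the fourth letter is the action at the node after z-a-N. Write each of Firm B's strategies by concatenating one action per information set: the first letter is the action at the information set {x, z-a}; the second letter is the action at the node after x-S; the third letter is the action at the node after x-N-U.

5

Firm A has 16 pure strategies: xaUr, xaUs, xaWr, xaWs, xeUr, xeUs, xeWr, xeWs, zaUr, zaUs, zaWr, zaWs, zeUr, zeUs, zeWr, zeWs. Columns: SLw, SLy, SCw, SCy, NLw, NLy, NCw, NCy.
{xaUr, xaUs, xeUr, xeUs} → row (3,3) (3,3) (1,5) (1,5) (2,4) (1,6) (2,4) (1,6)
{xaWr, xaWs, xeWr, xeWs} → row (3,3) (3,3) (1,5) (1,5) (4,2) (4,2) (4,2) (4,2)
{zaUr, zaWr} → row (3,2) (3,2) (3,2) (3,2) (4,2) (4,2) (4,2) (4,2)
{zaUs, zaWs} → row (3,2) (3,2) (3,2) (3,2) (1,4) (1,4) (1,4) (1,4)
{zeUr, zeUs, zeWr, zeWs} → row (1,0) (1,0) (1,0) (1,0) (1,0) (1,0) (1,0) (1,0)
That's 5 distinct rows out of 16 strategies.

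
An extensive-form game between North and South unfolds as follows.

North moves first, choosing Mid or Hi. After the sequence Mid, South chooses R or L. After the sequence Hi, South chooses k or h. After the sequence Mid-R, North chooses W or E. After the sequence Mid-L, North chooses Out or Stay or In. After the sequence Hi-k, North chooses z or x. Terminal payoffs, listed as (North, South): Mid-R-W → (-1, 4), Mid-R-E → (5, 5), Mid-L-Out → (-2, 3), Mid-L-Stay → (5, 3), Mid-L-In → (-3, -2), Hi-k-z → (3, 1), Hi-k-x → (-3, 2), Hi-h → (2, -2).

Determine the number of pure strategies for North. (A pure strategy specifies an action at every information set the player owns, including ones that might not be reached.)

North owns the root with actions {Mid, Hi} — two choices.
North owns the node after Mid-R with actions {W, E} — two choices.
North owns the node after Mid-L with actions {Out, Stay, In} — three choices.
North owns the node after Hi-k with actions {z, x} — two choices.
A pure strategy fixes one action at each information set independently, so the count is the product 2 × 2 × 3 × 2 = 24.

24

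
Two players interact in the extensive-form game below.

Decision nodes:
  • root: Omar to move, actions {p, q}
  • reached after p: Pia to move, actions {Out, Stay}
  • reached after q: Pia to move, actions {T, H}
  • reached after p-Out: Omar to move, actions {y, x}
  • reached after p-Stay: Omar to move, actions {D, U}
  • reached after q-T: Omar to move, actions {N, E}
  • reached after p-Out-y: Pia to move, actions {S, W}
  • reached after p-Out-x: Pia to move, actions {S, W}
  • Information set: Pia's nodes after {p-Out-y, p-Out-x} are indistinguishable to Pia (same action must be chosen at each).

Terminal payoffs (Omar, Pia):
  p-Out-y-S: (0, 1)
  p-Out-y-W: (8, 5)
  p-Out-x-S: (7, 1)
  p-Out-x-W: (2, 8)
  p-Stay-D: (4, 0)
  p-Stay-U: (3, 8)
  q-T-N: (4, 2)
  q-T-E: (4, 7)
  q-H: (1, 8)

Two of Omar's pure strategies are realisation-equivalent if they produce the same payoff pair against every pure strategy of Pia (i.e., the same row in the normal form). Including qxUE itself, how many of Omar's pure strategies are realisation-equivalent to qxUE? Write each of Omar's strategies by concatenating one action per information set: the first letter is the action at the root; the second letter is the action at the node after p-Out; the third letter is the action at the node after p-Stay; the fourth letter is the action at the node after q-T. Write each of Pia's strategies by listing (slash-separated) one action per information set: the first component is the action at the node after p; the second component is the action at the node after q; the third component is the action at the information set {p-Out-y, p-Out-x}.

4

Row for qxUE (columns Out/T/S, Out/T/W, Out/H/S, Out/H/W, Stay/T/S, Stay/T/W, Stay/H/S, Stay/H/W): (4,7) (4,7) (1,8) (1,8) (4,7) (4,7) (1,8) (1,8).
Under qxUE, Omar's choice at the node after p-Out and at the node after p-Stay can never be reached regardless of what Pia does, so varying those choices leaves every outcome unchanged.
Holding the reachable choices fixed and varying the unreachable ones freely already gives 2 × 2 = 4 equivalent strategies.
No other strategy reproduces this row, so those 4 are the full class: qyDE, qyUE, qxDE, qxUE.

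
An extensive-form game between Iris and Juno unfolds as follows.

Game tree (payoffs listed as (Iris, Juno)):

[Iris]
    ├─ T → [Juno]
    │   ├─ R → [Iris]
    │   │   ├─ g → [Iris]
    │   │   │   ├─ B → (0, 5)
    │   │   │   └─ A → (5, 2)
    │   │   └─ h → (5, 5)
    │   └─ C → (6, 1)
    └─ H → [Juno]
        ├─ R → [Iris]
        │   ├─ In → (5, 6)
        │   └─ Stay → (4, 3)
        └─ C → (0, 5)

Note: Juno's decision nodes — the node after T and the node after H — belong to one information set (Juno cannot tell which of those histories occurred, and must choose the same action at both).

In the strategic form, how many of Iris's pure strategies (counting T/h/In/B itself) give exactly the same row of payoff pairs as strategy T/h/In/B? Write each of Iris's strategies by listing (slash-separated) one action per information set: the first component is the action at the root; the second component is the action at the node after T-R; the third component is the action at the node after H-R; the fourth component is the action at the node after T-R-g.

Row for T/h/In/B (columns R, C): (5,5) (6,1).
Under T/h/In/B, Iris's choice at the node after H-R and at the node after T-R-g can never be reached regardless of what Juno does, so varying those choices leaves every outcome unchanged.
Holding the reachable choices fixed and varying the unreachable ones freely already gives 2 × 2 = 4 equivalent strategies.
No other strategy reproduces this row, so those 4 are the full class: T/h/In/B, T/h/In/A, T/h/Stay/B, T/h/Stay/A.

4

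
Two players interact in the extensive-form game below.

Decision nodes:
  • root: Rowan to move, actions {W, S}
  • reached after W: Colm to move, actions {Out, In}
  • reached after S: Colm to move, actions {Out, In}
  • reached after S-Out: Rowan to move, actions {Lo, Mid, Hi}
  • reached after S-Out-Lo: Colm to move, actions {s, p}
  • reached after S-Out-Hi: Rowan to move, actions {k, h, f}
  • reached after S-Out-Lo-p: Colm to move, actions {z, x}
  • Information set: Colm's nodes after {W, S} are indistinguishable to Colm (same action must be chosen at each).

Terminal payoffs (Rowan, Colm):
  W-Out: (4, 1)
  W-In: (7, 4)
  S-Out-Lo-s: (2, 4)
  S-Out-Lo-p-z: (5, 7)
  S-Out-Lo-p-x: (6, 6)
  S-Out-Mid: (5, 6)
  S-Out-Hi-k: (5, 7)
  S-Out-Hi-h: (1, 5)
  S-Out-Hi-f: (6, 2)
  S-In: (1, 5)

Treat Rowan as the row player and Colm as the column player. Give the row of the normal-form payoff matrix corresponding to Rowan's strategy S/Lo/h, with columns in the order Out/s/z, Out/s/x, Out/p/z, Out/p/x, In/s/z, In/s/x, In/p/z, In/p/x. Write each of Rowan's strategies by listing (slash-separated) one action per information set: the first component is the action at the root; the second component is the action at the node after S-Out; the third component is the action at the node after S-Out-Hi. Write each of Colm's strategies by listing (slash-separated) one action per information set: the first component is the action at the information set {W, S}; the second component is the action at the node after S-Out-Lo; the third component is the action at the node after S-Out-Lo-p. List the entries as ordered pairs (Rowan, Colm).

(2,4) (2,4) (5,7) (6,6) (1,5) (1,5) (1,5) (1,5)

vs Out/s/z: Rowan plays S → Colm plays Out at [S] → Rowan plays Lo at [S-Out] → Colm plays s at [S-Out-Lo] → (2, 4)
vs Out/s/x: Rowan plays S → Colm plays Out at [S] → Rowan plays Lo at [S-Out] → Colm plays s at [S-Out-Lo] → (2, 4)
vs Out/p/z: Rowan plays S → Colm plays Out at [S] → Rowan plays Lo at [S-Out] → Colm plays p at [S-Out-Lo] → Colm plays z at [S-Out-Lo-p] → (5, 7)
vs Out/p/x: Rowan plays S → Colm plays Out at [S] → Rowan plays Lo at [S-Out] → Colm plays p at [S-Out-Lo] → Colm plays x at [S-Out-Lo-p] → (6, 6)
vs In/s/z: Rowan plays S → Colm plays In at [S] → (1, 5)
vs In/s/x: Rowan plays S → Colm plays In at [S] → (1, 5)
vs In/p/z: Rowan plays S → Colm plays In at [S] → (1, 5)
vs In/p/x: Rowan plays S → Colm plays In at [S] → (1, 5)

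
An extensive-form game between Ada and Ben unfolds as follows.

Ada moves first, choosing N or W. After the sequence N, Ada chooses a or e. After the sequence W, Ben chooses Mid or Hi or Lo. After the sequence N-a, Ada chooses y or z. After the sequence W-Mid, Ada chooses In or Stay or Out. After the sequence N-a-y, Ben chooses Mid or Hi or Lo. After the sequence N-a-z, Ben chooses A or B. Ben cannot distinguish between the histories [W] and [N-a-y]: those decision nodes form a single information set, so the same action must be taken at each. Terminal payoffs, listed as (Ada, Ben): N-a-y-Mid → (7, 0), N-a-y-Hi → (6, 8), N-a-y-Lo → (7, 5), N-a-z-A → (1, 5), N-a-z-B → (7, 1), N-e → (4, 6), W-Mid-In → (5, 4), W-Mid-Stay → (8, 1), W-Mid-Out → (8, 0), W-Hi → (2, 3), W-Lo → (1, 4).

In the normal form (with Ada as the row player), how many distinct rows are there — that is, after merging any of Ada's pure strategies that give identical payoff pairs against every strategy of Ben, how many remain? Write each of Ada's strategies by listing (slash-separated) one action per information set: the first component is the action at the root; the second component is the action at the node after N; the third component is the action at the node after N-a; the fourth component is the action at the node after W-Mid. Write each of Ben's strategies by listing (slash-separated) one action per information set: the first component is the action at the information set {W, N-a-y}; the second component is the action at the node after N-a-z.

6

Ada has 24 pure strategies: N/a/y/In, N/a/y/Stay, N/a/y/Out, N/a/z/In, N/a/z/Stay, N/a/z/Out, N/e/y/In, N/e/y/Stay, N/e/y/Out, N/e/z/In, N/e/z/Stay, N/e/z/Out, W/a/y/In, W/a/y/Stay, W/a/y/Out, W/a/z/In, W/a/z/Stay, W/a/z/Out, W/e/y/In, W/e/y/Stay, W/e/y/Out, W/e/z/In, W/e/z/Stay, W/e/z/Out. Columns: Mid/A, Mid/B, Hi/A, Hi/B, Lo/A, Lo/B.
{N/a/y/In, N/a/y/Stay, N/a/y/Out} → row (7,0) (7,0) (6,8) (6,8) (7,5) (7,5)
{N/a/z/In, N/a/z/Stay, N/a/z/Out} → row (1,5) (7,1) (1,5) (7,1) (1,5) (7,1)
{N/e/y/In, N/e/y/Stay, N/e/y/Out, N/e/z/In, N/e/z/Stay, N/e/z/Out} → row (4,6) (4,6) (4,6) (4,6) (4,6) (4,6)
{W/a/y/In, W/a/z/In, W/e/y/In, W/e/z/In} → row (5,4) (5,4) (2,3) (2,3) (1,4) (1,4)
{W/a/y/Stay, W/a/z/Stay, W/e/y/Stay, W/e/z/Stay} → row (8,1) (8,1) (2,3) (2,3) (1,4) (1,4)
{W/a/y/Out, W/a/z/Out, W/e/y/Out, W/e/z/Out} → row (8,0) (8,0) (2,3) (2,3) (1,4) (1,4)
That's 6 distinct rows out of 24 strategies.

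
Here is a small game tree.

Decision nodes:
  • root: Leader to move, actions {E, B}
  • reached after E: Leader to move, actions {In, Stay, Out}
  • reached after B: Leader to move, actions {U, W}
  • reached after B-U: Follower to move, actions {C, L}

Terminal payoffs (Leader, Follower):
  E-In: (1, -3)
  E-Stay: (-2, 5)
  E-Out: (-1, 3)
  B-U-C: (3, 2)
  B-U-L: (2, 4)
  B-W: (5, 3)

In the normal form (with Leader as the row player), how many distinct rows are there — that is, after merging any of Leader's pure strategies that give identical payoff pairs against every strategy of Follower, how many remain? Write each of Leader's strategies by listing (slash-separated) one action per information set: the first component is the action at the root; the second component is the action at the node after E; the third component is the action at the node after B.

5

Leader has 12 pure strategies: E/In/U, E/In/W, E/Stay/U, E/Stay/W, E/Out/U, E/Out/W, B/In/U, B/In/W, B/Stay/U, B/Stay/W, B/Out/U, B/Out/W. Columns: C, L.
{E/In/U, E/In/W} → row (1,-3) (1,-3)
{E/Stay/U, E/Stay/W} → row (-2,5) (-2,5)
{E/Out/U, E/Out/W} → row (-1,3) (-1,3)
{B/In/U, B/Stay/U, B/Out/U} → row (3,2) (2,4)
{B/In/W, B/Stay/W, B/Out/W} → row (5,3) (5,3)
That's 5 distinct rows out of 12 strategies.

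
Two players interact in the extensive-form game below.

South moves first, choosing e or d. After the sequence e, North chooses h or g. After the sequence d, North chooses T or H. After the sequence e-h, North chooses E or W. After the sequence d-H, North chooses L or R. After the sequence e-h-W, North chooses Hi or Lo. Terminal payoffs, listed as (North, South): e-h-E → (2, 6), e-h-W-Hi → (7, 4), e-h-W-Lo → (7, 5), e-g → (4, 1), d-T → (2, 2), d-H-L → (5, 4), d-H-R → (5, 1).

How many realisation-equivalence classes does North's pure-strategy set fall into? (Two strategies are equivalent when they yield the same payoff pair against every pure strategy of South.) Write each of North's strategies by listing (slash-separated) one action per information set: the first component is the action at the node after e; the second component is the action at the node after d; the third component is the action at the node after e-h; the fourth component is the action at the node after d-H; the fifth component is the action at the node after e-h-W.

North has 32 pure strategies: h/T/E/L/Hi, h/T/E/L/Lo, h/T/E/R/Hi, h/T/E/R/Lo, h/T/W/L/Hi, h/T/W/L/Lo, h/T/W/R/Hi, h/T/W/R/Lo, h/H/E/L/Hi, h/H/E/L/Lo, h/H/E/R/Hi, h/H/E/R/Lo, h/H/W/L/Hi, h/H/W/L/Lo, h/H/W/R/Hi, h/H/W/R/Lo, g/T/E/L/Hi, g/T/E/L/Lo, g/T/E/R/Hi, g/T/E/R/Lo, g/T/W/L/Hi, g/T/W/L/Lo, g/T/W/R/Hi, g/T/W/R/Lo, g/H/E/L/Hi, g/H/E/L/Lo, g/H/E/R/Hi, g/H/E/R/Lo, g/H/W/L/Hi, g/H/W/L/Lo, g/H/W/R/Hi, g/H/W/R/Lo. Columns: e, d.
{h/T/E/L/Hi, h/T/E/L/Lo, h/T/E/R/Hi, h/T/E/R/Lo} → row (2,6) (2,2)
{h/T/W/L/Hi, h/T/W/R/Hi} → row (7,4) (2,2)
{h/T/W/L/Lo, h/T/W/R/Lo} → row (7,5) (2,2)
{h/H/E/L/Hi, h/H/E/L/Lo} → row (2,6) (5,4)
{h/H/E/R/Hi, h/H/E/R/Lo} → row (2,6) (5,1)
{h/H/W/L/Hi} → row (7,4) (5,4)
{h/H/W/L/Lo} → row (7,5) (5,4)
{h/H/W/R/Hi} → row (7,4) (5,1)
{h/H/W/R/Lo} → row (7,5) (5,1)
{g/T/E/L/Hi, g/T/E/L/Lo, g/T/E/R/Hi, g/T/E/R/Lo, g/T/W/L/Hi, g/T/W/L/Lo, g/T/W/R/Hi, g/T/W/R/Lo} → row (4,1) (2,2)
{g/H/E/L/Hi, g/H/E/L/Lo, g/H/W/L/Hi, g/H/W/L/Lo} → row (4,1) (5,4)
{g/H/E/R/Hi, g/H/E/R/Lo, g/H/W/R/Hi, g/H/W/R/Lo} → row (4,1) (5,1)
That's 12 distinct rows out of 32 strategies.

12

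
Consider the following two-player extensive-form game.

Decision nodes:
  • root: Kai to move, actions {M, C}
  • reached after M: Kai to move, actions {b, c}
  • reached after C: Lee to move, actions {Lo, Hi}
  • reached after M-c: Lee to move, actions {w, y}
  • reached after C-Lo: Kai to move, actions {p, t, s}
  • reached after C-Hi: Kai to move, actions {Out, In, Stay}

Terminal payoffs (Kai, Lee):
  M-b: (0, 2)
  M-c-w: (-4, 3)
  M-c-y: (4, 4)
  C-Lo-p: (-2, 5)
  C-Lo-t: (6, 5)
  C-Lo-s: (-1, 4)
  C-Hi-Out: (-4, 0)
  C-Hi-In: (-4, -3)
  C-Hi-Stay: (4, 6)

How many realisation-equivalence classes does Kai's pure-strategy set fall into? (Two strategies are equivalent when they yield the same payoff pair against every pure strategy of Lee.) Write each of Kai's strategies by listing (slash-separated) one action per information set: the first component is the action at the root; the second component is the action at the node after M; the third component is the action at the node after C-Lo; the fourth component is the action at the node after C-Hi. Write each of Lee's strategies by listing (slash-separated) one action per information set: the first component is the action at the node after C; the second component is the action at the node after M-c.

11

Kai has 36 pure strategies: M/b/p/Out, M/b/p/In, M/b/p/Stay, M/b/t/Out, M/b/t/In, M/b/t/Stay, M/b/s/Out, M/b/s/In, M/b/s/Stay, M/c/p/Out, M/c/p/In, M/c/p/Stay, M/c/t/Out, M/c/t/In, M/c/t/Stay, M/c/s/Out, M/c/s/In, M/c/s/Stay, C/b/p/Out, C/b/p/In, C/b/p/Stay, C/b/t/Out, C/b/t/In, C/b/t/Stay, C/b/s/Out, C/b/s/In, C/b/s/Stay, C/c/p/Out, C/c/p/In, C/c/p/Stay, C/c/t/Out, C/c/t/In, C/c/t/Stay, C/c/s/Out, C/c/s/In, C/c/s/Stay. Columns: Lo/w, Lo/y, Hi/w, Hi/y.
{M/b/p/Out, M/b/p/In, M/b/p/Stay, M/b/t/Out, M/b/t/In, M/b/t/Stay, M/b/s/Out, M/b/s/In, M/b/s/Stay} → row (0,2) (0,2) (0,2) (0,2)
{M/c/p/Out, M/c/p/In, M/c/p/Stay, M/c/t/Out, M/c/t/In, M/c/t/Stay, M/c/s/Out, M/c/s/In, M/c/s/Stay} → row (-4,3) (4,4) (-4,3) (4,4)
{C/b/p/Out, C/c/p/Out} → row (-2,5) (-2,5) (-4,0) (-4,0)
{C/b/p/In, C/c/p/In} → row (-2,5) (-2,5) (-4,-3) (-4,-3)
{C/b/p/Stay, C/c/p/Stay} → row (-2,5) (-2,5) (4,6) (4,6)
{C/b/t/Out, C/c/t/Out} → row (6,5) (6,5) (-4,0) (-4,0)
{C/b/t/In, C/c/t/In} → row (6,5) (6,5) (-4,-3) (-4,-3)
{C/b/t/Stay, C/c/t/Stay} → row (6,5) (6,5) (4,6) (4,6)
{C/b/s/Out, C/c/s/Out} → row (-1,4) (-1,4) (-4,0) (-4,0)
{C/b/s/In, C/c/s/In} → row (-1,4) (-1,4) (-4,-3) (-4,-3)
{C/b/s/Stay, C/c/s/Stay} → row (-1,4) (-1,4) (4,6) (4,6)
That's 11 distinct rows out of 36 strategies.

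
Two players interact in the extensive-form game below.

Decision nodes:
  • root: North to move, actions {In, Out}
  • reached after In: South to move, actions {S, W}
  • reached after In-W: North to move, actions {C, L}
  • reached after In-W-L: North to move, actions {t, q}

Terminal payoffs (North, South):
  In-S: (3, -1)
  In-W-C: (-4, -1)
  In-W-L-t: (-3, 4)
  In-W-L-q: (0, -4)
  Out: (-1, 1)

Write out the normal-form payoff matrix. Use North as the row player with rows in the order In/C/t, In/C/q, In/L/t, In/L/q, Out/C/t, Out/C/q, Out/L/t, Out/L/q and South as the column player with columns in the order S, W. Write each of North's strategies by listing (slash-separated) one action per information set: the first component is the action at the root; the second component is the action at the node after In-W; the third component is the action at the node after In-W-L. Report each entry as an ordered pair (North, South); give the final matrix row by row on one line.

In/C/t: (3,-1) (-4,-1) | In/C/q: (3,-1) (-4,-1) | In/L/t: (3,-1) (-3,4) | In/L/q: (3,-1) (0,-4) | Out/C/t: (-1,1) (-1,1) | Out/C/q: (-1,1) (-1,1) | Out/L/t: (-1,1) (-1,1) | Out/L/q: (-1,1) (-1,1)

Row In/C/t: S→(3,-1), W→(-4,-1)
Row In/C/q: S→(3,-1), W→(-4,-1)
Row In/L/t: S→(3,-1), W→(-3,4)
Row In/L/q: S→(3,-1), W→(0,-4)
Row Out/C/t: S→(-1,1), W→(-1,1)
Row Out/C/q: S→(-1,1), W→(-1,1)
Row Out/L/t: S→(-1,1), W→(-1,1)
Row Out/L/q: S→(-1,1), W→(-1,1)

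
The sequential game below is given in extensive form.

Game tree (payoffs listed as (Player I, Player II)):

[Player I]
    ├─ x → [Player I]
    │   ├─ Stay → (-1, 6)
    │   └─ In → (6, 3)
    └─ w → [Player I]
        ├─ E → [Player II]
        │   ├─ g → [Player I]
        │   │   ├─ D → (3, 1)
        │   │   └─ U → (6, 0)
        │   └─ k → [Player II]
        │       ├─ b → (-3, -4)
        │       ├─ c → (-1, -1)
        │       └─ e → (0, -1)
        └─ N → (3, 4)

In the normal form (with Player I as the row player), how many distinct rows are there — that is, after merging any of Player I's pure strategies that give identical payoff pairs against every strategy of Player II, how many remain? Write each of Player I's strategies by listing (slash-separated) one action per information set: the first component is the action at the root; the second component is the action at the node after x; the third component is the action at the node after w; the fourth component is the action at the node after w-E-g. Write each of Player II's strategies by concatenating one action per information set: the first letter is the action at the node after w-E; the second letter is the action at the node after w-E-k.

Player I has 16 pure strategies: x/Stay/E/D, x/Stay/E/U, x/Stay/N/D, x/Stay/N/U, x/In/E/D, x/In/E/U, x/In/N/D, x/In/N/U, w/Stay/E/D, w/Stay/E/U, w/Stay/N/D, w/Stay/N/U, w/In/E/D, w/In/E/U, w/In/N/D, w/In/N/U. Columns: gb, gc, ge, kb, kc, ke.
{x/Stay/E/D, x/Stay/E/U, x/Stay/N/D, x/Stay/N/U} → row (-1,6) (-1,6) (-1,6) (-1,6) (-1,6) (-1,6)
{x/In/E/D, x/In/E/U, x/In/N/D, x/In/N/U} → row (6,3) (6,3) (6,3) (6,3) (6,3) (6,3)
{w/Stay/E/D, w/In/E/D} → row (3,1) (3,1) (3,1) (-3,-4) (-1,-1) (0,-1)
{w/Stay/E/U, w/In/E/U} → row (6,0) (6,0) (6,0) (-3,-4) (-1,-1) (0,-1)
{w/Stay/N/D, w/Stay/N/U, w/In/N/D, w/In/N/U} → row (3,4) (3,4) (3,4) (3,4) (3,4) (3,4)
That's 5 distinct rows out of 16 strategies.

5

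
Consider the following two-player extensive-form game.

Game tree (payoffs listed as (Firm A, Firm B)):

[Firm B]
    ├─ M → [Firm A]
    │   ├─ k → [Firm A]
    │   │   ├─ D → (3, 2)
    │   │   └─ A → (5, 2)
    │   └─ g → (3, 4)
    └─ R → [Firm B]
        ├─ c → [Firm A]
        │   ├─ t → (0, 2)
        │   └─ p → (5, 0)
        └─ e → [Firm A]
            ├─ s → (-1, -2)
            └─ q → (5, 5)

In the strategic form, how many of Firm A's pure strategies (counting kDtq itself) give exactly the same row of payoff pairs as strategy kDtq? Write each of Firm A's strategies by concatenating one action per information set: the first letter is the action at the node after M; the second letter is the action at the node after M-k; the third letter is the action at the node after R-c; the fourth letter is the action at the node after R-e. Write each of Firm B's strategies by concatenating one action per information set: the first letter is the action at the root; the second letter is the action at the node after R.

Row for kDtq (columns Mc, Me, Rc, Re): (3,2) (3,2) (0,2) (5,5).
Every one of Firm A's information sets is on the play path for some reply by Firm B when Firm A follows kDtq.
Changing the action at any of them therefore changes at least one column, so only kDtq itself gives this row.

1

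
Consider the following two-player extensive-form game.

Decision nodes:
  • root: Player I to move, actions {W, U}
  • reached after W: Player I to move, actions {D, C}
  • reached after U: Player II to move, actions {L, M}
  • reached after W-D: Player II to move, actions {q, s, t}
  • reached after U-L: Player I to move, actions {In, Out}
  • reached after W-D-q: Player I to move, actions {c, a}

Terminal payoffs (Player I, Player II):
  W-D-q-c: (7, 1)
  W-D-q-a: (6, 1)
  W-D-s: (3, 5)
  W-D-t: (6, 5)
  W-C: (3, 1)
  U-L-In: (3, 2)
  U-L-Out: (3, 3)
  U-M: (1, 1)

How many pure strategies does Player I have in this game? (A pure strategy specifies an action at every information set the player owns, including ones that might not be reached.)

16

Player I owns the root with actions {W, U} — two choices.
Player I owns the node after W with actions {D, C} — two choices.
Player I owns the node after U-L with actions {In, Out} — two choices.
Player I owns the node after W-D-q with actions {c, a} — two choices.
A pure strategy fixes one action at each information set independently, so the count is the product 2 × 2 × 2 × 2 = 16.
(For reference, Player II has 6 pure strategies, giving a 16×6 normal-form matrix.)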